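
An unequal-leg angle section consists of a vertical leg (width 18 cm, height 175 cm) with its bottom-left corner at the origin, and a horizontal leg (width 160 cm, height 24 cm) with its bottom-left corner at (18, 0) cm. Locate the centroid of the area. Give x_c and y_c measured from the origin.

Part | A | x̄ᵢ | ȳᵢ | A·x̄ᵢ | A·ȳᵢ
vertical leg | 3150.00 | 9.00 | 87.50 | 28350.00 | 275625.00
horizontal leg | 3840.00 | 98.00 | 12.00 | 376320.00 | 46080.00
Σ | 6990.00 |  |  | 404670.00 | 321705.00
x_c = 404670.00 / 6990.00 = 57.89 cm
y_c = 321705.00 / 6990.00 = 46.02 cm

x_c = 57.89 cm, y_c = 46.02 cm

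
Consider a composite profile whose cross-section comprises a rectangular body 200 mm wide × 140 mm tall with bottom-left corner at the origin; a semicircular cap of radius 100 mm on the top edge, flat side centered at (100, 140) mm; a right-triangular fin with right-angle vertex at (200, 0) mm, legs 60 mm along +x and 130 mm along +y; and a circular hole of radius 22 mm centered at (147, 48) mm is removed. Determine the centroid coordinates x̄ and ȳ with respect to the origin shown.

Part | A | x̄ᵢ | ȳᵢ | A·x̄ᵢ | A·ȳᵢ
rectangular body | 28000.00 | 100.00 | 70.00 | 2800000.00 | 1960000.00
semicircular top | 15707.96 | 100.00 | 182.44 | 1570796.33 | 2865781.52
triangular fin | 3900.00 | 220.00 | 43.33 | 858000.00 | 169000.00
hole | -1520.53 | 147.00 | 48.00 | -223518.03 | -72985.48
Σ | 46087.43 |  |  | 5005278.29 | 4921796.04
x̄ = 5005278.29 / 46087.43 = 108.60 mm
ȳ = 4921796.04 / 46087.43 = 106.79 mm

x̄ = 108.60 mm, ȳ = 106.79 mm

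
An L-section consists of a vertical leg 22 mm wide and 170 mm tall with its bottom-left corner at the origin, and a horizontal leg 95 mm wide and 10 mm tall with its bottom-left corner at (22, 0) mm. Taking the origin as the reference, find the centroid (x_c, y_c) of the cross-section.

x_c = 22.85 mm, y_c = 68.80 mm

Part | A | x̄ᵢ | ȳᵢ | A·x̄ᵢ | A·ȳᵢ
vertical leg | 3740.00 | 11.00 | 85.00 | 41140.00 | 317900.00
horizontal leg | 950.00 | 69.50 | 5.00 | 66025.00 | 4750.00
Σ | 4690.00 |  |  | 107165.00 | 322650.00
x_c = 107165.00 / 4690.00 = 22.85 mm
y_c = 322650.00 / 4690.00 = 68.80 mm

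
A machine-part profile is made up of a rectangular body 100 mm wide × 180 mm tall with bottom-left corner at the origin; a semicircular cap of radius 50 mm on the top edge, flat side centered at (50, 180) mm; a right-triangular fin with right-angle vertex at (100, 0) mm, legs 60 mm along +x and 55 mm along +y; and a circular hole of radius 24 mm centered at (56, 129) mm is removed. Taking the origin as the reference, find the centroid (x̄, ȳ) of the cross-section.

x̄ = 54.81 mm, ȳ = 101.39 mm

Part | A | x̄ᵢ | ȳᵢ | A·x̄ᵢ | A·ȳᵢ
rectangular body | 18000.00 | 50.00 | 90.00 | 900000.00 | 1620000.00
semicircular top | 3926.99 | 50.00 | 201.22 | 196349.54 | 790191.68
triangular fin | 1650.00 | 120.00 | 18.33 | 198000.00 | 30250.00
hole | -1809.56 | 56.00 | 129.00 | -101335.21 | -233432.90
Σ | 21767.43 |  |  | 1193014.33 | 2207008.78
x̄ = 1193014.33 / 21767.43 = 54.81 mm
ȳ = 2207008.78 / 21767.43 = 101.39 mm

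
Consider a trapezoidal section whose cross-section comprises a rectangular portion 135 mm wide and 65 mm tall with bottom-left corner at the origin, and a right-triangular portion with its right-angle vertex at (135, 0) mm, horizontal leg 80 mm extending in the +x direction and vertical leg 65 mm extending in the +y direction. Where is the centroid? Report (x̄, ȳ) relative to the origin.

x̄ = 89.02 mm, ȳ = 30.02 mm

rectangular portion: A = 135 × 65 = 8775.00, centroid at (67.50, 32.50).
triangular portion: A = ½·80·65 = 2600.00, centroid at (161.67, 21.67).
ΣA = 11375.00 mm², ΣAx̄ = 1012645.83 mm³, ΣAȳ = 341520.83 mm³.
x̄ = 1012645.83/11375.00 = 89.02 mm; ȳ = 341520.83/11375.00 = 30.02 mm.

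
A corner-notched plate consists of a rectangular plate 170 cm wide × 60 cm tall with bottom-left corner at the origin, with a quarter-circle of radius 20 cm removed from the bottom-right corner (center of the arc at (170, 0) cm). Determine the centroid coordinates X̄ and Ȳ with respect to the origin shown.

X̄ = 82.57 cm, Ȳ = 30.68 cm

Part | A | x̄ᵢ | ȳᵢ | A·x̄ᵢ | A·ȳᵢ
plate | 10200.00 | 85.00 | 30.00 | 867000.00 | 306000.00
removed quarter-circle | -314.16 | 161.51 | 8.49 | -50740.41 | -2666.67
Σ | 9885.84 |  |  | 816259.59 | 303333.33
X̄ = 816259.59 / 9885.84 = 82.57 cm
Ȳ = 303333.33 / 9885.84 = 30.68 cm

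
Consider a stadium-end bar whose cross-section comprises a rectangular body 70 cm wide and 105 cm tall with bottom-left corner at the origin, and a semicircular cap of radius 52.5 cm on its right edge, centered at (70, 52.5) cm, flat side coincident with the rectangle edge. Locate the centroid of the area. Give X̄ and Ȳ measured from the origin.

X̄ = 56.23 cm, Ȳ = 52.50 cm

Part | A | x̄ᵢ | ȳᵢ | A·x̄ᵢ | A·ȳᵢ
rectangular body | 7350.00 | 35.00 | 52.50 | 257250.00 | 385875.00
semicircular end | 4329.51 | 92.28 | 52.50 | 399534.27 | 227299.14
Σ | 11679.51 |  |  | 656784.27 | 613174.14
X̄ = 656784.27 / 11679.51 = 56.23 cm
Ȳ = 613174.14 / 11679.51 = 52.50 cm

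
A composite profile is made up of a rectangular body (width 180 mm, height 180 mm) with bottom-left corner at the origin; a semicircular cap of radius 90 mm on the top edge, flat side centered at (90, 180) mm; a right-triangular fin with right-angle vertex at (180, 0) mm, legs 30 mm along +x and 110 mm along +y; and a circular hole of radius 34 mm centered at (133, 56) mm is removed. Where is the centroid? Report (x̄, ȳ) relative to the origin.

rectangular body: A = 180 × 180 = 32400.00, centroid at (90.00, 90.00).
semicircular top: A = ½π·90² = 12723.45, centroid at (90.00, 218.20).
triangular fin: A = ½·30·110 = 1650.00, centroid at (190.00, 36.67).
hole: A = −π·34² = -3631.68, centroid at (133.00, 56.00).
ΣA = 43141.77 mm²
ΣAx̄ = (32400.00)(90.00) + (12723.45)(90.00) + (1650.00)(190.00) + (-3631.68)(133.00) = 3891596.93 mm³
ΣAȳ = (32400.00)(90.00) + (12723.45)(218.20) + (1650.00)(36.67) + (-3631.68)(56.00) = 5549346.90 mm³
x̄ = 3891596.93 / 43141.77 = 90.20 mm
ȳ = 5549346.90 / 43141.77 = 128.63 mm

x̄ = 90.20 mm, ȳ = 128.63 mm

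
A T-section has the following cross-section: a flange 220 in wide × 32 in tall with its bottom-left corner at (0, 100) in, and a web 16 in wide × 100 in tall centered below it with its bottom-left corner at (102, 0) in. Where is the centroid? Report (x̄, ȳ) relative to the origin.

x̄ = 110.00 in, ȳ = 103.78 in

Part | A | x̄ᵢ | ȳᵢ | A·x̄ᵢ | A·ȳᵢ
web | 1600.00 | 110.00 | 50.00 | 176000.00 | 80000.00
flange | 7040.00 | 110.00 | 116.00 | 774400.00 | 816640.00
Σ | 8640.00 |  |  | 950400.00 | 896640.00
x̄ = 950400.00 / 8640.00 = 110.00 in
ȳ = 896640.00 / 8640.00 = 103.78 in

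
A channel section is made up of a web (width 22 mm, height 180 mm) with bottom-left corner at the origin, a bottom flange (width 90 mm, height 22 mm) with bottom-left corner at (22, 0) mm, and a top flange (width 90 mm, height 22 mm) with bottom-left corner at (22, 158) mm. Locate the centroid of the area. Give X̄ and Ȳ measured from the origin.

Part | A | x̄ᵢ | ȳᵢ | A·x̄ᵢ | A·ȳᵢ
web | 3960.00 | 11.00 | 90.00 | 43560.00 | 356400.00
bottom flange | 1980.00 | 67.00 | 11.00 | 132660.00 | 21780.00
top flange | 1980.00 | 67.00 | 169.00 | 132660.00 | 334620.00
Σ | 7920.00 |  |  | 308880.00 | 712800.00
X̄ = 308880.00 / 7920.00 = 39.00 mm
Ȳ = 712800.00 / 7920.00 = 90.00 mm

X̄ = 39.00 mm, Ȳ = 90.00 mm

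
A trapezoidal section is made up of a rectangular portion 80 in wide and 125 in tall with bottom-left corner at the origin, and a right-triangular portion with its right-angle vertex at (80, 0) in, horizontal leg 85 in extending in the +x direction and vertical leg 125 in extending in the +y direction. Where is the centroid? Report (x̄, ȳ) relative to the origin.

rectangular portion: A = 80 × 125 = 10000.00, centroid at (40.00, 62.50).
triangular portion: A = ½·85·125 = 5312.50, centroid at (108.33, 41.67).
ΣA = 15312.50 in²
ΣAx̄ = (10000.00)(40.00) + (5312.50)(108.33) = 975520.83 in³
ΣAȳ = (10000.00)(62.50) + (5312.50)(41.67) = 846354.17 in³
x̄ = 975520.83 / 15312.50 = 63.71 in
ȳ = 846354.17 / 15312.50 = 55.27 in

x̄ = 63.71 in, ȳ = 55.27 in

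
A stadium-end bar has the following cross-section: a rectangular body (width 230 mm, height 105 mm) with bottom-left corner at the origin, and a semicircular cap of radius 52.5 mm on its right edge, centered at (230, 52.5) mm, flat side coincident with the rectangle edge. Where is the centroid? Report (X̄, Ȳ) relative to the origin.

rectangular body: A = 230 × 105 = 24150.00, centroid at (115.00, 52.50).
semicircular end: A = ½π·52.5² = 4329.51, centroid at (252.28, 52.50).
ΣA = 28479.51 mm²
ΣAX̄ = (24150.00)(115.00) + (4329.51)(252.28) = 3869505.45 mm³
ΣAȲ = (24150.00)(52.50) + (4329.51)(52.50) = 1495174.14 mm³
X̄ = 3869505.45 / 28479.51 = 135.87 mm
Ȳ = 1495174.14 / 28479.51 = 52.50 mm

X̄ = 135.87 mm, Ȳ = 52.50 mm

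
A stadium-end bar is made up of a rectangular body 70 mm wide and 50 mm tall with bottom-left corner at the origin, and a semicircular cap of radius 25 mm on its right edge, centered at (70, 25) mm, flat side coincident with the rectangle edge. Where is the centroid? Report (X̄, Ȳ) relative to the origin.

X̄ = 44.99 mm, Ȳ = 25.00 mm

Part | A | x̄ᵢ | ȳᵢ | A·x̄ᵢ | A·ȳᵢ
rectangular body | 3500.00 | 35.00 | 25.00 | 122500.00 | 87500.00
semicircular end | 981.75 | 80.61 | 25.00 | 79139.01 | 24543.69
Σ | 4481.75 |  |  | 201639.01 | 112043.69
X̄ = 201639.01 / 4481.75 = 44.99 mm
Ȳ = 112043.69 / 4481.75 = 25.00 mm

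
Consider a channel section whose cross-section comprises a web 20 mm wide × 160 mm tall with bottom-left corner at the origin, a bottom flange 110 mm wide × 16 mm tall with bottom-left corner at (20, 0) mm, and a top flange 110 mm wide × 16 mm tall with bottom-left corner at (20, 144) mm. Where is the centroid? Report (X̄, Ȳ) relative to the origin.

X̄ = 44.05 mm, Ȳ = 80.00 mm

web: A = 20 × 160 = 3200.00, centroid at (10.00, 80.00).
bottom flange: A = 110 × 16 = 1760.00, centroid at (75.00, 8.00).
top flange: A = 110 × 16 = 1760.00, centroid at (75.00, 152.00).
ΣA = 6720.00 mm²
ΣAX̄ = (3200.00)(10.00) + (1760.00)(75.00) + (1760.00)(75.00) = 296000.00 mm³
ΣAȲ = (3200.00)(80.00) + (1760.00)(8.00) + (1760.00)(152.00) = 537600.00 mm³
X̄ = 296000.00 / 6720.00 = 44.05 mm
Ȳ = 537600.00 / 6720.00 = 80.00 mm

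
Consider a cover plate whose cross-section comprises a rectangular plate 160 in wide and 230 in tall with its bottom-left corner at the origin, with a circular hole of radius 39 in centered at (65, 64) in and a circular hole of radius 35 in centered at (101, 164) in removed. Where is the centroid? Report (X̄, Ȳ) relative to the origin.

plate: A = 160 × 230 = 36800.00, centroid at (80.00, 115.00).
hole 1: A = −π·39² = -4778.36, centroid at (65.00, 64.00).
hole 2: A = −π·35² = -3848.45, centroid at (101.00, 164.00).
ΣA = 28173.19 in²
ΣAX̄ = (36800.00)(80.00) + (-4778.36)(65.00) + (-3848.45)(101.00) = 2244712.89 in³
ΣAȲ = (36800.00)(115.00) + (-4778.36)(64.00) + (-3848.45)(164.00) = 3295038.84 in³
X̄ = 2244712.89 / 28173.19 = 79.68 in
Ȳ = 3295038.84 / 28173.19 = 116.96 in

X̄ = 79.68 in, Ȳ = 116.96 in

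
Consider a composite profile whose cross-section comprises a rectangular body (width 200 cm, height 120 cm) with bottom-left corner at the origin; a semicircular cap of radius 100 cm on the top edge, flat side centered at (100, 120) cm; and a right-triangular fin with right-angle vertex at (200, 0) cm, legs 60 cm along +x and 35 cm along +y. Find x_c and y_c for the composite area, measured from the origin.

rectangular body: A = 200 × 120 = 24000.00, centroid at (100.00, 60.00).
semicircular top: A = ½π·100² = 15707.96, centroid at (100.00, 162.44).
triangular fin: A = ½·60·35 = 1050.00, centroid at (220.00, 11.67).
ΣA = 40757.96 cm², ΣAx_c = 4201796.33 cm³, ΣAy_c = 4003872.26 cm³.
x_c = 4201796.33/40757.96 = 103.09 cm; y_c = 4003872.26/40757.96 = 98.24 cm.

x_c = 103.09 cm, y_c = 98.24 cm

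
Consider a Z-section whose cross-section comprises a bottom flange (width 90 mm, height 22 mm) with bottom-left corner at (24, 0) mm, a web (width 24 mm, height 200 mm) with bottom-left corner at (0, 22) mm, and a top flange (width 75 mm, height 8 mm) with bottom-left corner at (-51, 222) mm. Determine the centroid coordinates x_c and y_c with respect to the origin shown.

Part | A | x̄ᵢ | ȳᵢ | A·x̄ᵢ | A·ȳᵢ
bottom flange | 1980.00 | 69.00 | 11.00 | 136620.00 | 21780.00
web | 4800.00 | 12.00 | 122.00 | 57600.00 | 585600.00
top flange | 600.00 | -13.50 | 226.00 | -8100.00 | 135600.00
Σ | 7380.00 |  |  | 186120.00 | 742980.00
x_c = 186120.00 / 7380.00 = 25.22 mm
y_c = 742980.00 / 7380.00 = 100.67 mm

x_c = 25.22 mm, y_c = 100.67 mm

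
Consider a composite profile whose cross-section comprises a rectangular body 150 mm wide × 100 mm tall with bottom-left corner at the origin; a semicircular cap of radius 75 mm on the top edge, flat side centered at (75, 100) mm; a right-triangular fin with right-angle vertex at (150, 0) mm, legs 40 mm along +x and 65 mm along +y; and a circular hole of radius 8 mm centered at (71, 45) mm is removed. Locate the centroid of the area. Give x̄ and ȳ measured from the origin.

rectangular body: A = 150 × 100 = 15000.00, centroid at (75.00, 50.00).
semicircular top: A = ½π·75² = 8835.73, centroid at (75.00, 131.83).
triangular fin: A = ½·40·65 = 1300.00, centroid at (163.33, 21.67).
hole: A = −π·8² = -201.06, centroid at (71.00, 45.00).
ΣA = 24934.67 mm², ΣAx̄ = 1985737.64 mm³, ΣAȳ = 1933941.81 mm³.
x̄ = 1985737.64/24934.67 = 79.64 mm; ȳ = 1933941.81/24934.67 = 77.56 mm.

x̄ = 79.64 mm, ȳ = 77.56 mm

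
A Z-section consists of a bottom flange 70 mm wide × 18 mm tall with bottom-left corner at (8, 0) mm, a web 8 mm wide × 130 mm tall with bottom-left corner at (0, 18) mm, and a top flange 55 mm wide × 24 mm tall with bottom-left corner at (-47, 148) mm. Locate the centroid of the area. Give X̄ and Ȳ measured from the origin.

bottom flange: A = 70 × 18 = 1260.00, centroid at (43.00, 9.00).
web: A = 8 × 130 = 1040.00, centroid at (4.00, 83.00).
top flange: A = 55 × 24 = 1320.00, centroid at (-19.50, 160.00).
ΣA = 3620.00 mm²
ΣAX̄ = (1260.00)(43.00) + (1040.00)(4.00) + (1320.00)(-19.50) = 32600.00 mm³
ΣAȲ = (1260.00)(9.00) + (1040.00)(83.00) + (1320.00)(160.00) = 308860.00 mm³
X̄ = 32600.00 / 3620.00 = 9.01 mm
Ȳ = 308860.00 / 3620.00 = 85.32 mm

X̄ = 9.01 mm, Ȳ = 85.32 mm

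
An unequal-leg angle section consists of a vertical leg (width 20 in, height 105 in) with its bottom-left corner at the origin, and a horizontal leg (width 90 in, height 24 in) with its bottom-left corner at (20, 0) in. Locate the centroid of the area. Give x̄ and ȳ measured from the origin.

vertical leg: A = 20 × 105 = 2100.00, centroid at (10.00, 52.50).
horizontal leg: A = 90 × 24 = 2160.00, centroid at (65.00, 12.00).
ΣA = 4260.00 in²
ΣAx̄ = (2100.00)(10.00) + (2160.00)(65.00) = 161400.00 in³
ΣAȳ = (2100.00)(52.50) + (2160.00)(12.00) = 136170.00 in³
x̄ = 161400.00 / 4260.00 = 37.89 in
ȳ = 136170.00 / 4260.00 = 31.96 in

x̄ = 37.89 in, ȳ = 31.96 in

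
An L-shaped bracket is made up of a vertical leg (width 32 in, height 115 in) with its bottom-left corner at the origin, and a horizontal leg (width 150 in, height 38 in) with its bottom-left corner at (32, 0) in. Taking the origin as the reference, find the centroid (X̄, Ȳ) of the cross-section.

vertical leg: A = 32 × 115 = 3680.00, centroid at (16.00, 57.50).
horizontal leg: A = 150 × 38 = 5700.00, centroid at (107.00, 19.00).
ΣA = 9380.00 in², ΣAX̄ = 668780.00 in³, ΣAȲ = 319900.00 in³.
X̄ = 668780.00/9380.00 = 71.30 in; Ȳ = 319900.00/9380.00 = 34.10 in.

X̄ = 71.30 in, Ȳ = 34.10 in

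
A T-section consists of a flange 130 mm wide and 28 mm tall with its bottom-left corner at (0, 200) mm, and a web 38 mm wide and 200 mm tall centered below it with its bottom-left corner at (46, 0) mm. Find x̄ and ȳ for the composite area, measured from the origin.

web: A = 38 × 200 = 7600.00, centroid at (65.00, 100.00).
flange: A = 130 × 28 = 3640.00, centroid at (65.00, 214.00).
ΣA = 11240.00 mm², ΣAx̄ = 730600.00 mm³, ΣAȳ = 1538960.00 mm³.
x̄ = 730600.00/11240.00 = 65.00 mm; ȳ = 1538960.00/11240.00 = 136.92 mm.

x̄ = 65.00 mm, ȳ = 136.92 mm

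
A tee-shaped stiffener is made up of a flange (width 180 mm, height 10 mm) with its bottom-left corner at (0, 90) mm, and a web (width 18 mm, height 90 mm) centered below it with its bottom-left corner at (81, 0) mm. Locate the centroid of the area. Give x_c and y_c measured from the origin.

web: A = 18 × 90 = 1620.00, centroid at (90.00, 45.00).
flange: A = 180 × 10 = 1800.00, centroid at (90.00, 95.00).
ΣA = 3420.00 mm², ΣAx_c = 307800.00 mm³, ΣAy_c = 243900.00 mm³.
x_c = 307800.00/3420.00 = 90.00 mm; y_c = 243900.00/3420.00 = 71.32 mm.

x_c = 90.00 mm, y_c = 71.32 mm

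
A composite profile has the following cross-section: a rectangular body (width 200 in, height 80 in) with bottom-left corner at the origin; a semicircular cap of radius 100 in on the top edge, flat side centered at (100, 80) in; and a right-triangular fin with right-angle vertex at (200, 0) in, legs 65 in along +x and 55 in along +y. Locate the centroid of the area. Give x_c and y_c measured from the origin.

rectangular body: A = 200 × 80 = 16000.00, centroid at (100.00, 40.00).
semicircular top: A = ½π·100² = 15707.96, centroid at (100.00, 122.44).
triangular fin: A = ½·65·55 = 1787.50, centroid at (221.67, 18.33).
ΣA = 33495.46 in²
ΣAx_c = (16000.00)(100.00) + (15707.96)(100.00) + (1787.50)(221.67) = 3567025.49 in³
ΣAy_c = (16000.00)(40.00) + (15707.96)(122.44) + (1787.50)(18.33) = 2596074.56 in³
x_c = 3567025.49 / 33495.46 = 106.49 in
y_c = 2596074.56 / 33495.46 = 77.51 in

x_c = 106.49 in, y_c = 77.51 in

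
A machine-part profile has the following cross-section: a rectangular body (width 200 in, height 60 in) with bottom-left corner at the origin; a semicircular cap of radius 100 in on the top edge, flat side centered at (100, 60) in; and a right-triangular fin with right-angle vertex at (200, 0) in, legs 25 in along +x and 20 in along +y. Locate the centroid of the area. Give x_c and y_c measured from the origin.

x_c = 100.97 in, y_c = 70.49 in

rectangular body: A = 200 × 60 = 12000.00, centroid at (100.00, 30.00).
semicircular top: A = ½π·100² = 15707.96, centroid at (100.00, 102.44).
triangular fin: A = ½·25·20 = 250.00, centroid at (208.33, 6.67).
ΣA = 27957.96 in², ΣAx_c = 2822879.66 in³, ΣAy_c = 1970811.13 in³.
x_c = 2822879.66/27957.96 = 100.97 in; y_c = 1970811.13/27957.96 = 70.49 in.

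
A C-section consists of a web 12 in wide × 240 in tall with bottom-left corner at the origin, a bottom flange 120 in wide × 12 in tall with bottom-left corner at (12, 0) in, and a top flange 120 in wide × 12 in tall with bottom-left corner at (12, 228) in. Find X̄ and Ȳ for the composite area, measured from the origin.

Part | A | x̄ᵢ | ȳᵢ | A·x̄ᵢ | A·ȳᵢ
web | 2880.00 | 6.00 | 120.00 | 17280.00 | 345600.00
bottom flange | 1440.00 | 72.00 | 6.00 | 103680.00 | 8640.00
top flange | 1440.00 | 72.00 | 234.00 | 103680.00 | 336960.00
Σ | 5760.00 |  |  | 224640.00 | 691200.00
X̄ = 224640.00 / 5760.00 = 39.00 in
Ȳ = 691200.00 / 5760.00 = 120.00 in

X̄ = 39.00 in, Ȳ = 120.00 in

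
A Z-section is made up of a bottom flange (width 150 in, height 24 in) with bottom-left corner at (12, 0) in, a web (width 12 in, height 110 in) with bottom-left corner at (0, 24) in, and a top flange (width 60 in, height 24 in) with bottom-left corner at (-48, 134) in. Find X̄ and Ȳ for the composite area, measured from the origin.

bottom flange: A = 150 × 24 = 3600.00, centroid at (87.00, 12.00).
web: A = 12 × 110 = 1320.00, centroid at (6.00, 79.00).
top flange: A = 60 × 24 = 1440.00, centroid at (-18.00, 146.00).
ΣA = 6360.00 in², ΣAX̄ = 295200.00 in³, ΣAȲ = 357720.00 in³.
X̄ = 295200.00/6360.00 = 46.42 in; Ȳ = 357720.00/6360.00 = 56.25 in.

X̄ = 46.42 in, Ȳ = 56.25 in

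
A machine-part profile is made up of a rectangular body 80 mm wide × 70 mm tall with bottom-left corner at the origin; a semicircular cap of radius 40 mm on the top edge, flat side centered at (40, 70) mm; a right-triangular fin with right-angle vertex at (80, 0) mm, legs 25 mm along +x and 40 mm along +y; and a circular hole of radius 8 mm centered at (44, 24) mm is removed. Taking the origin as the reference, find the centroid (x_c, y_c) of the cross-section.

rectangular body: A = 80 × 70 = 5600.00, centroid at (40.00, 35.00).
semicircular top: A = ½π·40² = 2513.27, centroid at (40.00, 86.98).
triangular fin: A = ½·25·40 = 500.00, centroid at (88.33, 13.33).
hole: A = −π·8² = -201.06, centroid at (44.00, 24.00).
ΣA = 8412.21 mm², ΣAx_c = 359850.91 mm³, ΣAy_c = 416437.04 mm³.
x_c = 359850.91/8412.21 = 42.78 mm; y_c = 416437.04/8412.21 = 49.50 mm.

x_c = 42.78 mm, y_c = 49.50 mm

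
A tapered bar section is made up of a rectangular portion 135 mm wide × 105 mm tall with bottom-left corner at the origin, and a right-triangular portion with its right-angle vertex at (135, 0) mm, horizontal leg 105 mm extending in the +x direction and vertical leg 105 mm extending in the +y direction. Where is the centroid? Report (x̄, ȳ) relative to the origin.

rectangular portion: A = 135 × 105 = 14175.00, centroid at (67.50, 52.50).
triangular portion: A = ½·105·105 = 5512.50, centroid at (170.00, 35.00).
ΣA = 19687.50 mm², ΣAx̄ = 1893937.50 mm³, ΣAȳ = 937125.00 mm³.
x̄ = 1893937.50/19687.50 = 96.20 mm; ȳ = 937125.00/19687.50 = 47.60 mm.

x̄ = 96.20 mm, ȳ = 47.60 mm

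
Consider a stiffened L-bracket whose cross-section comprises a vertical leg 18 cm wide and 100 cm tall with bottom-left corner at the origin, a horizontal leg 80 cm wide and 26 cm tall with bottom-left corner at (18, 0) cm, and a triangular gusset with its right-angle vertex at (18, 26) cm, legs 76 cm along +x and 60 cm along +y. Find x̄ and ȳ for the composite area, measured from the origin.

x̄ = 38.25 cm, ȳ = 36.03 cm

vertical leg: A = 18 × 100 = 1800.00, centroid at (9.00, 50.00).
horizontal leg: A = 80 × 26 = 2080.00, centroid at (58.00, 13.00).
gusset: A = ½·76·60 = 2280.00, centroid at (43.33, 46.00).
ΣA = 6160.00 cm², ΣAx̄ = 235640.00 cm³, ΣAȳ = 221920.00 cm³.
x̄ = 235640.00/6160.00 = 38.25 cm; ȳ = 221920.00/6160.00 = 36.03 cm.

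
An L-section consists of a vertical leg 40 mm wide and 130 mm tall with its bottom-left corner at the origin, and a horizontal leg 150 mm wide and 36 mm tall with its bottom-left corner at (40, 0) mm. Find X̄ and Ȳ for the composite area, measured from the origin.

X̄ = 68.40 mm, Ȳ = 41.06 mm

vertical leg: A = 40 × 130 = 5200.00, centroid at (20.00, 65.00).
horizontal leg: A = 150 × 36 = 5400.00, centroid at (115.00, 18.00).
ΣA = 10600.00 mm², ΣAX̄ = 725000.00 mm³, ΣAȲ = 435200.00 mm³.
X̄ = 725000.00/10600.00 = 68.40 mm; Ȳ = 435200.00/10600.00 = 41.06 mm.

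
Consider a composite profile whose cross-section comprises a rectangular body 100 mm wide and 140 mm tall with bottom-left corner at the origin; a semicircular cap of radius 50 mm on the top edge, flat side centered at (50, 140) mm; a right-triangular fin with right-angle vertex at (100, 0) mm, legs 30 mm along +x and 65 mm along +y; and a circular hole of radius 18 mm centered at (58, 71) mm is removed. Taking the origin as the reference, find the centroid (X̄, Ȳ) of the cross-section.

rectangular body: A = 100 × 140 = 14000.00, centroid at (50.00, 70.00).
semicircular top: A = ½π·50² = 3926.99, centroid at (50.00, 161.22).
triangular fin: A = ½·30·65 = 975.00, centroid at (110.00, 21.67).
hole: A = −π·18² = -1017.88, centroid at (58.00, 71.00).
ΣA = 17884.11 mm², ΣAX̄ = 944562.73 mm³, ΣAȲ = 1561967.85 mm³.
X̄ = 944562.73/17884.11 = 52.82 mm; Ȳ = 1561967.85/17884.11 = 87.34 mm.

X̄ = 52.82 mm, Ȳ = 87.34 mm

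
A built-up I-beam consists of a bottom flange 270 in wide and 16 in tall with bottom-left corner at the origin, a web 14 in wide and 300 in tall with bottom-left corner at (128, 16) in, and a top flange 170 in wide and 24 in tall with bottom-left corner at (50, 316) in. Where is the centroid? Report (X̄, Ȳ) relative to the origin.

Part | A | x̄ᵢ | ȳᵢ | A·x̄ᵢ | A·ȳᵢ
bottom flange | 4320.00 | 135.00 | 8.00 | 583200.00 | 34560.00
web | 4200.00 | 135.00 | 166.00 | 567000.00 | 697200.00
top flange | 4080.00 | 135.00 | 328.00 | 550800.00 | 1338240.00
Σ | 12600.00 |  |  | 1701000.00 | 2070000.00
X̄ = 1701000.00 / 12600.00 = 135.00 in
Ȳ = 2070000.00 / 12600.00 = 164.29 in

X̄ = 135.00 in, Ȳ = 164.29 in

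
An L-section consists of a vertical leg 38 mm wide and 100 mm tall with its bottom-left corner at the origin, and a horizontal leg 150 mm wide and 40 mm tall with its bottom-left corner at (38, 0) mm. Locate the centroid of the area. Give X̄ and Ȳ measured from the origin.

X̄ = 76.55 mm, Ȳ = 31.63 mm

vertical leg: A = 38 × 100 = 3800.00, centroid at (19.00, 50.00).
horizontal leg: A = 150 × 40 = 6000.00, centroid at (113.00, 20.00).
ΣA = 9800.00 mm²
ΣAX̄ = (3800.00)(19.00) + (6000.00)(113.00) = 750200.00 mm³
ΣAȲ = (3800.00)(50.00) + (6000.00)(20.00) = 310000.00 mm³
X̄ = 750200.00 / 9800.00 = 76.55 mm
Ȳ = 310000.00 / 9800.00 = 31.63 mm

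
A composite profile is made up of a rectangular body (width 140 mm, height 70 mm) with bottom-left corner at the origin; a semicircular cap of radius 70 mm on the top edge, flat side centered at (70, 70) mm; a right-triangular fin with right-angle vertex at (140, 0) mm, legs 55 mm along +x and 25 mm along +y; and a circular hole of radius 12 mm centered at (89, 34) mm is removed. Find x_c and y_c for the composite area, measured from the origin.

x_c = 72.94 mm, y_c = 62.08 mm

rectangular body: A = 140 × 70 = 9800.00, centroid at (70.00, 35.00).
semicircular top: A = ½π·70² = 7696.90, centroid at (70.00, 99.71).
triangular fin: A = ½·55·25 = 687.50, centroid at (158.33, 8.33).
hole: A = −π·12² = -452.39, centroid at (89.00, 34.00).
ΣA = 17732.01 mm²
ΣAx_c = (9800.00)(70.00) + (7696.90)(70.00) + (687.50)(158.33) + (-452.39)(89.00) = 1293374.66 mm³
ΣAy_c = (9800.00)(35.00) + (7696.90)(99.71) + (687.50)(8.33) + (-452.39)(34.00) = 1100797.74 mm³
x_c = 1293374.66 / 17732.01 = 72.94 mm
y_c = 1100797.74 / 17732.01 = 62.08 mm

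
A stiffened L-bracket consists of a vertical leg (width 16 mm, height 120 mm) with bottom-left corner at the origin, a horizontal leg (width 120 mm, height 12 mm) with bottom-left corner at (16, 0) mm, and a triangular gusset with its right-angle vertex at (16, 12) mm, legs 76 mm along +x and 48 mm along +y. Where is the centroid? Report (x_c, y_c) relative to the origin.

vertical leg: A = 16 × 120 = 1920.00, centroid at (8.00, 60.00).
horizontal leg: A = 120 × 12 = 1440.00, centroid at (76.00, 6.00).
gusset: A = ½·76·48 = 1824.00, centroid at (41.33, 28.00).
ΣA = 5184.00 mm², ΣAx_c = 200192.00 mm³, ΣAy_c = 174912.00 mm³.
x_c = 200192.00/5184.00 = 38.62 mm; y_c = 174912.00/5184.00 = 33.74 mm.

x_c = 38.62 mm, y_c = 33.74 mm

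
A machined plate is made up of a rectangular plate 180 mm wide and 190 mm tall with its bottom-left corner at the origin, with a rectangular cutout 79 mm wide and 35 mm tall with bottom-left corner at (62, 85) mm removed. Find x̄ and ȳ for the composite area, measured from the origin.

x̄ = 88.99 mm, ȳ = 94.34 mm

plate: A = 180 × 190 = 34200.00, centroid at (90.00, 95.00).
hole: A = −(79 × 35) = -2765.00, centroid at (101.50, 102.50).
ΣA = 31435.00 mm², ΣAx̄ = 2797352.50 mm³, ΣAȳ = 2965587.50 mm³.
x̄ = 2797352.50/31435.00 = 88.99 mm; ȳ = 2965587.50/31435.00 = 94.34 mm.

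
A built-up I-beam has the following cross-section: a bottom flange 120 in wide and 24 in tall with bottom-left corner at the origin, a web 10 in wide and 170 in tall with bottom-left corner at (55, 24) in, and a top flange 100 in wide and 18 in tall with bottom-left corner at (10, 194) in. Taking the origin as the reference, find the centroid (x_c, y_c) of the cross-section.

Part | A | x̄ᵢ | ȳᵢ | A·x̄ᵢ | A·ȳᵢ
bottom flange | 2880.00 | 60.00 | 12.00 | 172800.00 | 34560.00
web | 1700.00 | 60.00 | 109.00 | 102000.00 | 185300.00
top flange | 1800.00 | 60.00 | 203.00 | 108000.00 | 365400.00
Σ | 6380.00 |  |  | 382800.00 | 585260.00
x_c = 382800.00 / 6380.00 = 60.00 in
y_c = 585260.00 / 6380.00 = 91.73 in

x_c = 60.00 in, y_c = 91.73 in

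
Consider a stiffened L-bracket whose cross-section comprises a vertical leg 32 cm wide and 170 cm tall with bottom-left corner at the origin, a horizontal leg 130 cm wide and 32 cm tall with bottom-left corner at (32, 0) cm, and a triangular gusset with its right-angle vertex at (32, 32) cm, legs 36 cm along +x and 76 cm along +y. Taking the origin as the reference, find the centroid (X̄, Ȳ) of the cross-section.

vertical leg: A = 32 × 170 = 5440.00, centroid at (16.00, 85.00).
horizontal leg: A = 130 × 32 = 4160.00, centroid at (97.00, 16.00).
gusset: A = ½·36·76 = 1368.00, centroid at (44.00, 57.33).
ΣA = 10968.00 cm², ΣAX̄ = 550752.00 cm³, ΣAȲ = 607392.00 cm³.
X̄ = 550752.00/10968.00 = 50.21 cm; Ȳ = 607392.00/10968.00 = 55.38 cm.

X̄ = 50.21 cm, Ȳ = 55.38 cm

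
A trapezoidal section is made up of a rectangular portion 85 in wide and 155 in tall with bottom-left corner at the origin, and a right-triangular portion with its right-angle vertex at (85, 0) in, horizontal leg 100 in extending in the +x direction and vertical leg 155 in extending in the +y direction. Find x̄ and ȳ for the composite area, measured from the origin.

rectangular portion: A = 85 × 155 = 13175.00, centroid at (42.50, 77.50).
triangular portion: A = ½·100·155 = 7750.00, centroid at (118.33, 51.67).
ΣA = 20925.00 in², ΣAx̄ = 1477020.83 in³, ΣAȳ = 1421479.17 in³.
x̄ = 1477020.83/20925.00 = 70.59 in; ȳ = 1421479.17/20925.00 = 67.93 in.

x̄ = 70.59 in, ȳ = 67.93 in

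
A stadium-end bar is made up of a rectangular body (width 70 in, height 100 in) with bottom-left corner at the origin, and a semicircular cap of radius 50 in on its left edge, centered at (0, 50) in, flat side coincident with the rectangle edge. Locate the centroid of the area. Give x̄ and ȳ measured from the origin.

x̄ = 14.80 in, ȳ = 50.00 in

rectangular body: A = 70 × 100 = 7000.00, centroid at (35.00, 50.00).
semicircular end: A = ½π·50² = 3926.99, centroid at (-21.22, 50.00).
ΣA = 10926.99 in², ΣAx̄ = 161666.67 in³, ΣAȳ = 546349.54 in³.
x̄ = 161666.67/10926.99 = 14.80 in; ȳ = 546349.54/10926.99 = 50.00 in.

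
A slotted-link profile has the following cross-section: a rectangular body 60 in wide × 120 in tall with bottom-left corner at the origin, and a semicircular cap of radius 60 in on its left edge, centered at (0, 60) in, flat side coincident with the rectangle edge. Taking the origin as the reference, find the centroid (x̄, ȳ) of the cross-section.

x̄ = 5.60 in, ȳ = 60.00 in

Part | A | x̄ᵢ | ȳᵢ | A·x̄ᵢ | A·ȳᵢ
rectangular body | 7200.00 | 30.00 | 60.00 | 216000.00 | 432000.00
semicircular end | 5654.87 | -25.46 | 60.00 | -144000.00 | 339292.01
Σ | 12854.87 |  |  | 72000.00 | 771292.01
x̄ = 72000.00 / 12854.87 = 5.60 in
ȳ = 771292.01 / 12854.87 = 60.00 in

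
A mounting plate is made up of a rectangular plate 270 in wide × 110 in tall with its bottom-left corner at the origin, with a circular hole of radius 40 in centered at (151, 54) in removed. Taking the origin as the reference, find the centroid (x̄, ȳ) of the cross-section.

plate: A = 270 × 110 = 29700.00, centroid at (135.00, 55.00).
hole: A = −π·40² = -5026.55, centroid at (151.00, 54.00).
ΣA = 24673.45 in²
ΣAx̄ = (29700.00)(135.00) + (-5026.55)(151.00) = 3250491.21 in³
ΣAȳ = (29700.00)(55.00) + (-5026.55)(54.00) = 1362066.39 in³
x̄ = 3250491.21 / 24673.45 = 131.74 in
ȳ = 1362066.39 / 24673.45 = 55.20 in

x̄ = 131.74 in, ȳ = 55.20 in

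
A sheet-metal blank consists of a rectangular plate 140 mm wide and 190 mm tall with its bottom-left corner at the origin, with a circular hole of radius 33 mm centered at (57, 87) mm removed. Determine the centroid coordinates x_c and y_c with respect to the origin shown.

plate: A = 140 × 190 = 26600.00, centroid at (70.00, 95.00).
hole: A = −π·33² = -3421.19, centroid at (57.00, 87.00).
ΣA = 23178.81 mm², ΣAx_c = 1666991.92 mm³, ΣAy_c = 2229356.09 mm³.
x_c = 1666991.92/23178.81 = 71.92 mm; y_c = 2229356.09/23178.81 = 96.18 mm.

x_c = 71.92 mm, y_c = 96.18 mm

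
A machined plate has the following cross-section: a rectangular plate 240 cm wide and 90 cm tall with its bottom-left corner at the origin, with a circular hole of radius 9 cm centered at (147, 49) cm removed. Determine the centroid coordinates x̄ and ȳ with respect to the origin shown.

x̄ = 119.68 cm, ȳ = 44.95 cm

Part | A | x̄ᵢ | ȳᵢ | A·x̄ᵢ | A·ȳᵢ
plate | 21600.00 | 120.00 | 45.00 | 2592000.00 | 972000.00
hole | -254.47 | 147.00 | 49.00 | -37406.94 | -12468.98
Σ | 21345.53 |  |  | 2554593.06 | 959531.02
x̄ = 2554593.06 / 21345.53 = 119.68 cm
ȳ = 959531.02 / 21345.53 = 44.95 cm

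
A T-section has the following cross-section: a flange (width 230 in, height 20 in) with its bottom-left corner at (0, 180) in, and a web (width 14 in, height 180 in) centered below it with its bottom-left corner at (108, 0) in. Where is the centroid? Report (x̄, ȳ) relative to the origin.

Part | A | x̄ᵢ | ȳᵢ | A·x̄ᵢ | A·ȳᵢ
web | 2520.00 | 115.00 | 90.00 | 289800.00 | 226800.00
flange | 4600.00 | 115.00 | 190.00 | 529000.00 | 874000.00
Σ | 7120.00 |  |  | 818800.00 | 1100800.00
x̄ = 818800.00 / 7120.00 = 115.00 in
ȳ = 1100800.00 / 7120.00 = 154.61 in

x̄ = 115.00 in, ȳ = 154.61 in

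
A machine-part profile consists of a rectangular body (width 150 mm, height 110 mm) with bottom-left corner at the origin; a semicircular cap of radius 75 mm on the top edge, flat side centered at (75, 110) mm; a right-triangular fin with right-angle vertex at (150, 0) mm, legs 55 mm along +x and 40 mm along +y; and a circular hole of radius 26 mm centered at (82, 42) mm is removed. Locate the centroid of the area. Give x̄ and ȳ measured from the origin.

x̄ = 78.61 mm, ȳ = 85.81 mm

rectangular body: A = 150 × 110 = 16500.00, centroid at (75.00, 55.00).
semicircular top: A = ½π·75² = 8835.73, centroid at (75.00, 141.83).
triangular fin: A = ½·55·40 = 1100.00, centroid at (168.33, 13.33).
hole: A = −π·26² = -2123.72, centroid at (82.00, 42.00).
ΣA = 24312.01 mm²
ΣAx̄ = (16500.00)(75.00) + (8835.73)(75.00) + (1100.00)(168.33) + (-2123.72)(82.00) = 1911201.60 mm³
ΣAȳ = (16500.00)(55.00) + (8835.73)(141.83) + (1100.00)(13.33) + (-2123.72)(42.00) = 2086150.80 mm³
x̄ = 1911201.60 / 24312.01 = 78.61 mm
ȳ = 2086150.80 / 24312.01 = 85.81 mm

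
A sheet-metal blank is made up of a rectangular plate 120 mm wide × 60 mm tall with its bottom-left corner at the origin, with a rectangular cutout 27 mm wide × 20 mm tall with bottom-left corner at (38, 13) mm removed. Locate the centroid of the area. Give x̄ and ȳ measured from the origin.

plate: A = 120 × 60 = 7200.00, centroid at (60.00, 30.00).
hole: A = −(27 × 20) = -540.00, centroid at (51.50, 23.00).
ΣA = 6660.00 mm²
ΣAx̄ = (7200.00)(60.00) + (-540.00)(51.50) = 404190.00 mm³
ΣAȳ = (7200.00)(30.00) + (-540.00)(23.00) = 203580.00 mm³
x̄ = 404190.00 / 6660.00 = 60.69 mm
ȳ = 203580.00 / 6660.00 = 30.57 mm

x̄ = 60.69 mm, ȳ = 30.57 mm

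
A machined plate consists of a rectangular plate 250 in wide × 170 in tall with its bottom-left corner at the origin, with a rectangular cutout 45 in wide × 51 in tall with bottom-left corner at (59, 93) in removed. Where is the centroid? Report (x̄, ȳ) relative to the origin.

x̄ = 127.48 in, ȳ = 83.09 in

plate: A = 250 × 170 = 42500.00, centroid at (125.00, 85.00).
hole: A = −(45 × 51) = -2295.00, centroid at (81.50, 118.50).
ΣA = 40205.00 in², ΣAx̄ = 5125457.50 in³, ΣAȳ = 3340542.50 in³.
x̄ = 5125457.50/40205.00 = 127.48 in; ȳ = 3340542.50/40205.00 = 83.09 in.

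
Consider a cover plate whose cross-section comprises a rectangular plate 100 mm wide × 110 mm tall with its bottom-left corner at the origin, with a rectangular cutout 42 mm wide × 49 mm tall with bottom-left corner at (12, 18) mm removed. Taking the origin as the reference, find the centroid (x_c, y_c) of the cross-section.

x_c = 53.91 mm, y_c = 57.88 mm

plate: A = 100 × 110 = 11000.00, centroid at (50.00, 55.00).
hole: A = −(42 × 49) = -2058.00, centroid at (33.00, 42.50).
ΣA = 8942.00 mm²
ΣAx_c = (11000.00)(50.00) + (-2058.00)(33.00) = 482086.00 mm³
ΣAy_c = (11000.00)(55.00) + (-2058.00)(42.50) = 517535.00 mm³
x_c = 482086.00 / 8942.00 = 53.91 mm
y_c = 517535.00 / 8942.00 = 57.88 mm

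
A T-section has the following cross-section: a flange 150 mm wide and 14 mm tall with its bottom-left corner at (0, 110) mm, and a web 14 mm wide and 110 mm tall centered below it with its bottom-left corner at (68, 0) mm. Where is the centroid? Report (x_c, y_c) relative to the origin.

x_c = 75.00 mm, y_c = 90.77 mm

web: A = 14 × 110 = 1540.00, centroid at (75.00, 55.00).
flange: A = 150 × 14 = 2100.00, centroid at (75.00, 117.00).
ΣA = 3640.00 mm²
ΣAx_c = (1540.00)(75.00) + (2100.00)(75.00) = 273000.00 mm³
ΣAy_c = (1540.00)(55.00) + (2100.00)(117.00) = 330400.00 mm³
x_c = 273000.00 / 3640.00 = 75.00 mm
y_c = 330400.00 / 3640.00 = 90.77 mm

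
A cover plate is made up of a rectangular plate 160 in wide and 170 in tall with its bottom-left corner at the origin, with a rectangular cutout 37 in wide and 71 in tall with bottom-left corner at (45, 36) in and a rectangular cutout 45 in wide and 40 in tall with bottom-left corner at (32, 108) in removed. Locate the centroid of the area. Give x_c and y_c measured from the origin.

Part | A | x̄ᵢ | ȳᵢ | A·x̄ᵢ | A·ȳᵢ
plate | 27200.00 | 80.00 | 85.00 | 2176000.00 | 2312000.00
hole 1 | -2627.00 | 63.50 | 71.50 | -166814.50 | -187830.50
hole 2 | -1800.00 | 54.50 | 128.00 | -98100.00 | -230400.00
Σ | 22773.00 |  |  | 1911085.50 | 1893769.50
x_c = 1911085.50 / 22773.00 = 83.92 in
y_c = 1893769.50 / 22773.00 = 83.16 in

x_c = 83.92 in, y_c = 83.16 in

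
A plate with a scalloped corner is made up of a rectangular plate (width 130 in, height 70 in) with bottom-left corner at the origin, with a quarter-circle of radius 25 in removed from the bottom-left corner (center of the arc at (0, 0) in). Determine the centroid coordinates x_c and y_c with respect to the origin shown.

x_c = 68.10 in, y_c = 36.39 in

plate: A = 130 × 70 = 9100.00, centroid at (65.00, 35.00).
removed quarter-circle: A = −¼π·25² = -490.87, centroid at (10.61, 10.61).
ΣA = 8609.13 in²
ΣAx_c = (9100.00)(65.00) + (-490.87)(10.61) = 586291.67 in³
ΣAy_c = (9100.00)(35.00) + (-490.87)(10.61) = 313291.67 in³
x_c = 586291.67 / 8609.13 = 68.10 in
y_c = 313291.67 / 8609.13 = 36.39 in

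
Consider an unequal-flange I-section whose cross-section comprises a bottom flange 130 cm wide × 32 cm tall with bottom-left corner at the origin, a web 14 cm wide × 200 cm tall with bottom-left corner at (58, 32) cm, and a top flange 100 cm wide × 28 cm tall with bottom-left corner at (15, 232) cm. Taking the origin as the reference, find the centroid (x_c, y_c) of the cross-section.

bottom flange: A = 130 × 32 = 4160.00, centroid at (65.00, 16.00).
web: A = 14 × 200 = 2800.00, centroid at (65.00, 132.00).
top flange: A = 100 × 28 = 2800.00, centroid at (65.00, 246.00).
ΣA = 9760.00 cm²
ΣAx_c = (4160.00)(65.00) + (2800.00)(65.00) + (2800.00)(65.00) = 634400.00 cm³
ΣAy_c = (4160.00)(16.00) + (2800.00)(132.00) + (2800.00)(246.00) = 1124960.00 cm³
x_c = 634400.00 / 9760.00 = 65.00 cm
y_c = 1124960.00 / 9760.00 = 115.26 cm

x_c = 65.00 cm, y_c = 115.26 cm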